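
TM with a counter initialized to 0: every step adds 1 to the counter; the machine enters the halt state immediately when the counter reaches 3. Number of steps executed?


Counter starts at 0. Counting sequence:
  Step 1: counter = 1
  Step 2: counter = 2
  Step 3: counter = 3
Counter reached 3 -> halt
Total steps = 3

3


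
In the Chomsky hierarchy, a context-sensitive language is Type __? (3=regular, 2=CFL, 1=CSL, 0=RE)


Chomsky hierarchy levels:
  Type 3: Regular (DFA/NFA/regex)
  Type 2: Context-free (PDA)
  Type 1: Context-sensitive
  Type 0: Recursively enumerable (TM)
'context-sensitive' corresponds to Type 1

1


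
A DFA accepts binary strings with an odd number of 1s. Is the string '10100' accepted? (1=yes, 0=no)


DFA has 2 states: q_even (start, accept=no) and q_odd
Processing string '10100' character by character:
  Position 0: read '1', 1-count=1 -> q_odd
  Position 1: read '0', 1-count=1 -> q_odd (no change)
  Position 2: read '1', 1-count=2 -> q_even
  Position 3: read '0', 1-count=2 -> q_even (no change)
  Position 4: read '0', 1-count=2 -> q_even (no change)
Final state: q_even, total 1s = 2 (even); the DFA requires an odd count -> reject

0


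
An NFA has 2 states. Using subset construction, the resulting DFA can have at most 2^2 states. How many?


NFA has 2 states
Subset construction: each DFA state = subset of NFA states
Maximum subsets = 2^2
2^2 = 4

4


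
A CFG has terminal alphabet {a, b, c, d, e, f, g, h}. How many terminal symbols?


Terminal symbols: a, b, c, d, e, f, g, h
Counting each: a (#1), b (#2), c (#3), d (#4), e (#5), f (#6), g (#7), h (#8)
Total = 8

8


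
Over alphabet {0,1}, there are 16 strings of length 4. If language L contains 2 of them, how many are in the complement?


Alphabet: {0,1}
String length: 4
Total strings of length 4 = 2^4 = 16
Strings in L = 2
Complement = total - |L|
= 16 - 2
= 14

14


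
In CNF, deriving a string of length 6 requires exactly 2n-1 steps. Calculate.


Chomsky Normal Form derivation:
String length n = 6
Each step either:
  - Splits a nonterminal into two (n-1 such steps)
  - Converts a nonterminal to terminal (n such steps)
Total = (n-1) + n = 2n - 1
= 2(6) - 1
= 12 - 1
= 11

11


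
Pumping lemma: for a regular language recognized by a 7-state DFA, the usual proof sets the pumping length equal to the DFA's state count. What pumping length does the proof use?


Pumping lemma for regular languages (standard proof):
Take p = |Q|, the number of DFA states.
Any string of length >= |Q| passes through |Q|+1 states while reading its first |Q| symbols,
so by pigeonhole some state repeats, giving the loop that can be pumped.
Here |Q| = 7
Therefore the proof uses p = 7

7


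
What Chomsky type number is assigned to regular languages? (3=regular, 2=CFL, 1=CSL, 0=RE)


Chomsky hierarchy levels:
  Type 3: Regular (DFA/NFA/regex)
  Type 2: Context-free (PDA)
  Type 1: Context-sensitive
  Type 0: Recursively enumerable (TM)
'regular' corresponds to Type 3

3


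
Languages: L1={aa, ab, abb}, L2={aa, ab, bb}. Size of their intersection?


L1 = {aa, ab, abb}
L2 = {aa, ab, bb}
Checking each string in L1 against L2:
  'aa': in L2? Yes
  'ab': in L2? Yes
  'abb': in L2? No
Intersection = {aa, ab}
|L1 ∩ L2| = 2

2


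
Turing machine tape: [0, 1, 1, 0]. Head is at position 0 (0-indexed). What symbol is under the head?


Tape: [0, 1, 1, 0]
Positions: 0 1 2 3
Values:    0 1 1 0
Head at position 0
tape[0] = 0

0


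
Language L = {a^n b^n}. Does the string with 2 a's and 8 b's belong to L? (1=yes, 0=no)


Language requires equal numbers of a's and b's
PDA pushes for each 'a', pops for each 'b'
Number of a's = 2
Number of b's = 8
2 != 8 -> Reject

0


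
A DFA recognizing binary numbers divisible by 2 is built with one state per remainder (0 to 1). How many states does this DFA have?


Divisibility by 2 is tracked via the remainder mod 2: 0, 1, ..., 1
The construction assigns one state to each remainder
Number of remainders = 2

2


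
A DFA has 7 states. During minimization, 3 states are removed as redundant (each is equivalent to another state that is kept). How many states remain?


Original DFA: 7 states
Redundant states removed: 3
Minimized states = original - removed
= 7 - 3
= 4

4


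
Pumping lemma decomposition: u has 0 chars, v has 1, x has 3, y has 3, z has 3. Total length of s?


|s| = |u| + |v| + |x| + |y| + |z|
= 0 + 1 + 3 + 3 + 3
= 1 + 3 + 6
= 4 + 6
= 10

10


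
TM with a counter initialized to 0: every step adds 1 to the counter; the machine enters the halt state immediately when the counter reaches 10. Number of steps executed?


Counter starts at 0. Counting sequence:
  Step 1: counter = 1
  Step 2: counter = 2
  Step 3: counter = 3
  Step 4: counter = 4
  Step 5: counter = 5
  Step 6: counter = 6
  ...
  Step 10: counter = 10
Counter reached 10 -> halt
Total steps = 10

10


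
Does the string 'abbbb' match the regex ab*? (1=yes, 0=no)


Pattern: ab*
String: 'abbbb'
Pattern requires: exactly one 'a' followed by zero or more 'b's
First char is 'a' -> OK
Rest 'bbbb': all b's? Yes
Result: 1

1


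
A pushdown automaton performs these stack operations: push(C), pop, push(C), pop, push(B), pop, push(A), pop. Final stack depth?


Tracing stack operations:
  push(C) -> stack = [C], depth=1
  pop -> removed C, stack = [], depth=0
  push(C) -> stack = [C], depth=1
  pop -> removed C, stack = [], depth=0
  push(B) -> stack = [B], depth=1
  pop -> removed B, stack = [], depth=0
  push(A) -> stack = [A], depth=1
  pop -> removed A, stack = [], depth=0
Final depth = 0

0


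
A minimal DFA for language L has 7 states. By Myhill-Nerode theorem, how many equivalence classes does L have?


Myhill-Nerode theorem:
Number of equivalence classes = number of states in minimal DFA
Minimal DFA states = 7
Therefore equivalence classes = 7

7


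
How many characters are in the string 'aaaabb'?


String: 'aaaabb'
Counting characters:
  'a' appears 4 time(s)
  'b' appears 2 time(s)
Total length = 4 + 2 = 6

6


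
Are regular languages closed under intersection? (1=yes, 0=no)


Regular languages are closed under all standard operations:
- Union: Yes (product construction)
- Intersection: Yes (product construction)
- Complement: Yes (swap accept/reject)
- Concatenation: Yes (NFA construction)
Operation: intersection -> Closed

1


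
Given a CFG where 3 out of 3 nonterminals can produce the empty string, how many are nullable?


Nonterminals: {S, A, B}
A nonterminal is nullable if it can derive epsilon
Counting nullable nonterminals: 3
Total nullable = 3

3


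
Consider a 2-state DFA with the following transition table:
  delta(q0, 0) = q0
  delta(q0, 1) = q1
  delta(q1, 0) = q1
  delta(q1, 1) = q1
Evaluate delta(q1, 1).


Looking up transition function:
delta(q1, 1) in the table
Row: q1, Column: 1
Result: q1

q1


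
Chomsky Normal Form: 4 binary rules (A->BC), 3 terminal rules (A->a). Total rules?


CNF allows two rule forms:
  A -> BC (binary): 4 rules
  A -> a (terminal): 3 rules
Total = 4 + 3 = 7

7


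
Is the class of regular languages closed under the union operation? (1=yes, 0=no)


Regular languages are closed under:
- Union (DFA product construction)
- Intersection (DFA product construction)
- Complement (swap accept/reject states)
- Concatenation (NFA construction)
- Kleene star (NFA construction)
union is in this list
Therefore: closed

1


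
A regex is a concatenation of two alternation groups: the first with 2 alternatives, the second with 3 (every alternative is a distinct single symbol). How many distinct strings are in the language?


First group: 2 alternatives
Second group: 3 alternatives
Concatenation: each choice from group 1 pairs with each from group 2
Total = 2 x 3 = 6

6


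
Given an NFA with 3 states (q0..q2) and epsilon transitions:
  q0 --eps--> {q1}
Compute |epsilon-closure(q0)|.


Starting from q0
Initialize closure = {q0}
Follow epsilon from q0 -> add q1
Final closure: {q0, q1}
Size = 2

2


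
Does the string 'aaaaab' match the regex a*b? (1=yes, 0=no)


Pattern: a*b
String: 'aaaaab'
Pattern requires: zero or more 'a's followed by exactly one 'b'
Found 5 leading 'a's
Remaining: 'b'
Remaining is exactly 'b' -> match
Result: 1

1


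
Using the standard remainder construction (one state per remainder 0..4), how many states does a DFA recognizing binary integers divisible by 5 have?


Divisibility by 5 is tracked via the remainder mod 5: 0, 1, ..., 4
The construction assigns one state to each remainder
Number of remainders = 5

5


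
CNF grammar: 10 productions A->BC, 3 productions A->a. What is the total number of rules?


CNF allows two rule forms:
  A -> BC (binary): 10 rules
  A -> a (terminal): 3 rules
Total = 10 + 3 = 13

13


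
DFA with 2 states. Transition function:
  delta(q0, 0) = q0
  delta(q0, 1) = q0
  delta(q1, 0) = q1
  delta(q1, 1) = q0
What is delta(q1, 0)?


Looking up transition function:
delta(q1, 0) in the table
Row: q1, Column: 0
Result: q1

q1


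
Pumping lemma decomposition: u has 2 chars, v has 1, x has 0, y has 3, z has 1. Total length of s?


|s| = |u| + |v| + |x| + |y| + |z|
= 2 + 1 + 0 + 3 + 1
= 3 + 0 + 4
= 3 + 4
= 7

7


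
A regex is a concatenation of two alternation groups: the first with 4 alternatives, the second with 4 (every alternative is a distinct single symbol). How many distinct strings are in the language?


First group: 4 alternatives
Second group: 4 alternatives
Concatenation: each choice from group 1 pairs with each from group 2
Total = 4 x 4 = 16

16


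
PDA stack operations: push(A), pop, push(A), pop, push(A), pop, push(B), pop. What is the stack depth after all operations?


Tracing stack operations:
  push(A) -> stack = [A], depth=1
  pop -> removed A, stack = [], depth=0
  push(A) -> stack = [A], depth=1
  pop -> removed A, stack = [], depth=0
  push(A) -> stack = [A], depth=1
  pop -> removed A, stack = [], depth=0
  push(B) -> stack = [B], depth=1
  pop -> removed B, stack = [], depth=0
Final depth = 0

0


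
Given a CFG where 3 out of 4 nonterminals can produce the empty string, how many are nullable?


Nonterminals: {S, A, B, C}
A nonterminal is nullable if it can derive epsilon
Counting nullable nonterminals: 3
Total nullable = 3

3


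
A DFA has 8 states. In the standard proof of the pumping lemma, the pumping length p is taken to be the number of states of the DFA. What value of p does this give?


Pumping lemma for regular languages (standard proof):
Take p = |Q|, the number of DFA states.
Any string of length >= |Q| passes through |Q|+1 states while reading its first |Q| symbols,
so by pigeonhole some state repeats, giving the loop that can be pumped.
Here |Q| = 8
Therefore the proof uses p = 8

8


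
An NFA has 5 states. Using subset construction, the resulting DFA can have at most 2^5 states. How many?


NFA has 5 states
Subset construction: each DFA state = subset of NFA states
Maximum subsets = 2^5
2^5 = 32

32


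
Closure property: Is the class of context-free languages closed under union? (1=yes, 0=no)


CFL closure properties:
  Closed under: union, concatenation, Kleene star
  NOT closed under: intersection, complement
Operation 'union' is in closed list -> Yes (closed)

1


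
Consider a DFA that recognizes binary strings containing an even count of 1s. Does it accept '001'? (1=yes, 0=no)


DFA has 2 states: q_even (start, accept=yes) and q_odd
Processing string '001' character by character:
  Position 0: read '0', 1-count=0 -> q_even (no change)
  Position 1: read '0', 1-count=0 -> q_even (no change)
  Position 2: read '1', 1-count=1 -> q_odd
Final state: q_odd, total 1s = 1 (odd); the DFA requires an even count -> reject

0


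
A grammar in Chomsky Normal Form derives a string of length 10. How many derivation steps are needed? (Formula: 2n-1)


Chomsky Normal Form derivation:
String length n = 10
Each step either:
  - Splits a nonterminal into two (n-1 such steps)
  - Converts a nonterminal to terminal (n such steps)
Total = (n-1) + n = 2n - 1
= 2(10) - 1
= 20 - 1
= 19

19


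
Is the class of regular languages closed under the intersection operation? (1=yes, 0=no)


Regular languages are closed under:
- Union (DFA product construction)
- Intersection (DFA product construction)
- Complement (swap accept/reject states)
- Concatenation (NFA construction)
- Kleene star (NFA construction)
intersection is in this list
Therefore: closed

1


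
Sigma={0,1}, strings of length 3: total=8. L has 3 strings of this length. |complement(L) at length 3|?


Alphabet: {0,1}
String length: 3
Total strings of length 3 = 2^3 = 8
Strings in L = 3
Complement = total - |L|
= 8 - 3
= 5

5


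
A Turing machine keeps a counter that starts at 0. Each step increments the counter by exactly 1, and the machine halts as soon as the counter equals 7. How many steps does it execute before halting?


Counter starts at 0. Counting sequence:
  Step 1: counter = 1
  Step 2: counter = 2
  Step 3: counter = 3
  Step 4: counter = 4
  Step 5: counter = 5
  Step 6: counter = 6
  Step 7: counter = 7
Counter reached 7 -> halt
Total steps = 7

7


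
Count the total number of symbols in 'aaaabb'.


String: 'aaaabb'
Counting characters:
  'a' appears 4 time(s)
  'b' appears 2 time(s)
Total length = 4 + 2 = 6

6


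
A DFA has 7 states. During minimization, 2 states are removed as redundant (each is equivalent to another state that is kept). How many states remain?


Original DFA: 7 states
Redundant states removed: 2
Minimized states = original - removed
= 7 - 2
= 5

5


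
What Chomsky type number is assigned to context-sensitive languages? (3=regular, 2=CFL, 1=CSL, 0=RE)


Chomsky hierarchy levels:
  Type 3: Regular (DFA/NFA/regex)
  Type 2: Context-free (PDA)
  Type 1: Context-sensitive
  Type 0: Recursively enumerable (TM)
'context-sensitive' corresponds to Type 1

1


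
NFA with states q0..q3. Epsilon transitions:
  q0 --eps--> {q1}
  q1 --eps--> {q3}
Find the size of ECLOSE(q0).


Starting from q0
Initialize closure = {q0}
Follow epsilon from q0 -> add q1
Follow epsilon from q1 -> add q3
Final closure: {q0, q1, q3}
Size = 3

3


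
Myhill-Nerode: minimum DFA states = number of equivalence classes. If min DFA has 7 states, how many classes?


Myhill-Nerode theorem:
Number of equivalence classes = number of states in minimal DFA
Minimal DFA states = 7
Therefore equivalence classes = 7

7


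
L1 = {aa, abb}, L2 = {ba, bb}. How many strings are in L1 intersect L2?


L1 = {aa, abb}
L2 = {ba, bb}
Checking each string in L1 against L2:
  'aa': in L2? No
  'abb': in L2? No
Intersection = {}
|L1 ∩ L2| = 0

0


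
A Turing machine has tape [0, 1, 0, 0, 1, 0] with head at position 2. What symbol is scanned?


Tape: [0, 1, 0, 0, 1, 0]
Positions: 0 1 2 3 4 5
Values:    0 1 0 0 1 0
Head at position 2
tape[2] = 0

0


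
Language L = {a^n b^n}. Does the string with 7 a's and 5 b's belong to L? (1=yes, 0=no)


Language requires equal numbers of a's and b's
PDA pushes for each 'a', pops for each 'b'
Number of a's = 7
Number of b's = 5
7 != 5 -> Reject

0


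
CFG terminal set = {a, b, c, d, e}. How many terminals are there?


Terminal symbols: a, b, c, d, e
Counting each: a (#1), b (#2), c (#3), d (#4), e (#5)
Total = 5

5


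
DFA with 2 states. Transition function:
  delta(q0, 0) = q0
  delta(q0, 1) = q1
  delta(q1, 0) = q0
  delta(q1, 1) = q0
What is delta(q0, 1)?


Looking up transition function:
delta(q0, 1) in the table
Row: q0, Column: 1
Result: q1

q1


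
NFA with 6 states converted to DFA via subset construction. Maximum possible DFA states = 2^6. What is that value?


NFA has 6 states
Subset construction: each DFA state = subset of NFA states
Maximum subsets = 2^6
2^6 = 64

64


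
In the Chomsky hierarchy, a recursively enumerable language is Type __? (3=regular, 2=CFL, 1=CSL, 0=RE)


Chomsky hierarchy levels:
  Type 3: Regular (DFA/NFA/regex)
  Type 2: Context-free (PDA)
  Type 1: Context-sensitive
  Type 0: Recursively enumerable (TM)
'recursively enumerable' corresponds to Type 0

0


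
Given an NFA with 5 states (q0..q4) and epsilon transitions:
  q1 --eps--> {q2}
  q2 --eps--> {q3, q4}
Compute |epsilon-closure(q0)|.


Starting from q0
Initialize closure = {q0}
q0 has no outgoing epsilon transitions -> nothing to add
Final closure: {q0}
Size = 1

1


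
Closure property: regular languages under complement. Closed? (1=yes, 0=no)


Regular languages are closed under:
- Union (DFA product construction)
- Intersection (DFA product construction)
- Complement (swap accept/reject states)
- Concatenation (NFA construction)
- Kleene star (NFA construction)
complement is in this list
Therefore: closed

1


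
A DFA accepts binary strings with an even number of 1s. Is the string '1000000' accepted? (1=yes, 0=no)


DFA has 2 states: q_even (start, accept=yes) and q_odd
Processing string '1000000' character by character:
  Position 0: read '1', 1-count=1 -> q_odd
  Position 1: read '0', 1-count=1 -> q_odd (no change)
  Position 2: read '0', 1-count=1 -> q_odd (no change)
  Position 3: read '0', 1-count=1 -> q_odd (no change)
  Position 4: read '0', 1-count=1 -> q_odd (no change)
  Position 5: read '0', 1-count=1 -> q_odd (no change)
  Position 6: read '0', 1-count=1 -> q_odd (no change)
Final state: q_odd, total 1s = 1 (odd); the DFA requires an even count -> reject

0


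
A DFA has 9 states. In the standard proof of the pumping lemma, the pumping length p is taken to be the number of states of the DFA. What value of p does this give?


Pumping lemma for regular languages (standard proof):
Take p = |Q|, the number of DFA states.
Any string of length >= |Q| passes through |Q|+1 states while reading its first |Q| symbols,
so by pigeonhole some state repeats, giving the loop that can be pumped.
Here |Q| = 9
Therefore the proof uses p = 9

9


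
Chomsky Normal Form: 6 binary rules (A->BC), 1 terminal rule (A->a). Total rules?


CNF allows two rule forms:
  A -> BC (binary): 6 rules
  A -> a (terminal): 1 rule
Total = 6 + 1 = 7

7


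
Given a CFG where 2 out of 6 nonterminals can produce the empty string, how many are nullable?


Nonterminals: {S, A, B, C, D, E}
A nonterminal is nullable if it can derive epsilon
Counting nullable nonterminals: 2
Total nullable = 2

2


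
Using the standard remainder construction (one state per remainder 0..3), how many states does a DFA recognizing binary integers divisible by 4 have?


Divisibility by 4 is tracked via the remainder mod 4: 0, 1, ..., 3
The construction assigns one state to each remainder
Number of remainders = 4

4


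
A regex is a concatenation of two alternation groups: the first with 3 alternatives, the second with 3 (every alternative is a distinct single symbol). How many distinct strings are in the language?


First group: 3 alternatives
Second group: 3 alternatives
Concatenation: each choice from group 1 pairs with each from group 2
Total = 3 x 3 = 9

9


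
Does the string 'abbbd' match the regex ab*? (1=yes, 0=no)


Pattern: ab*
String: 'abbbd'
Pattern requires: exactly one 'a' followed by zero or more 'b's
First char is 'a' -> OK
Rest 'bbbd': all b's? No
Result: 0

0


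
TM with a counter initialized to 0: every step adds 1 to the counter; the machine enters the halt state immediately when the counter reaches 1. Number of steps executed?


Counter starts at 0. Counting sequence:
  Step 1: counter = 1
Counter reached 1 -> halt
Total steps = 1

1


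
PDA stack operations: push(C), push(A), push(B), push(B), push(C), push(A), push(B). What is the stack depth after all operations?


Tracing stack operations:
  push(C) -> stack = [C], depth=1
  push(A) -> stack = [C,A], depth=2
  push(B) -> stack = [C,A,B], depth=3
  push(B) -> stack = [C,A,B,B], depth=4
  push(C) -> stack = [C,A,B,B,C], depth=5
  push(A) -> stack = [C,A,B,B,C,A], depth=6
  push(B) -> stack = [C,A,B,B,C,A,B], depth=7
Final depth = 7

7


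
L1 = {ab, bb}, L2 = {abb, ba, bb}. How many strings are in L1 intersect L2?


L1 = {ab, bb}
L2 = {abb, ba, bb}
Checking each string in L1 against L2:
  'ab': in L2? No
  'bb': in L2? Yes
Intersection = {bb}
|L1 ∩ L2| = 1

1


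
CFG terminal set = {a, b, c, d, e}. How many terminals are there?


Terminal symbols: a, b, c, d, e
Counting each: a (#1), b (#2), c (#3), d (#4), e (#5)
Total = 5

5


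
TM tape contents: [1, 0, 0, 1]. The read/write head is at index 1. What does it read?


Tape: [1, 0, 0, 1]
Positions: 0 1 2 3
Values:    1 0 0 1
Head at position 1
tape[1] = 0

0


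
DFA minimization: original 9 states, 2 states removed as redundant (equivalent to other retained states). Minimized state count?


Original DFA: 9 states
Redundant states removed: 2
Minimized states = original - removed
= 9 - 2
= 7

7


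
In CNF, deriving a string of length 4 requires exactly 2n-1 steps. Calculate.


Chomsky Normal Form derivation:
String length n = 4
Each step either:
  - Splits a nonterminal into two (n-1 such steps)
  - Converts a nonterminal to terminal (n such steps)
Total = (n-1) + n = 2n - 1
= 2(4) - 1
= 8 - 1
= 7

7


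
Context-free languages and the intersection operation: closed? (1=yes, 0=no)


CFL closure properties:
  Closed under: union, concatenation, Kleene star
  NOT closed under: intersection, complement
Operation 'intersection' is in not-closed list -> No (not closed)

0


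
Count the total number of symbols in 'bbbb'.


String: 'bbbb'
Counting characters:
  'b' appears 4 time(s)
Total length = 0 + 4 = 4

4


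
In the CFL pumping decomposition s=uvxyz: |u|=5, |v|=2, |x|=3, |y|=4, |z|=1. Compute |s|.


|s| = |u| + |v| + |x| + |y| + |z|
= 5 + 2 + 3 + 4 + 1
= 7 + 3 + 5
= 10 + 5
= 15

15


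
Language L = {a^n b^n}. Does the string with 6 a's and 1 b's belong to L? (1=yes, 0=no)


Language requires equal numbers of a's and b's
PDA pushes for each 'a', pops for each 'b'
Number of a's = 6
Number of b's = 1
6 != 1 -> Reject

0


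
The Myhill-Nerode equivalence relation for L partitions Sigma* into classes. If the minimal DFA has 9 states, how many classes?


Myhill-Nerode theorem:
Number of equivalence classes = number of states in minimal DFA
Minimal DFA states = 9
Therefore equivalence classes = 9

9


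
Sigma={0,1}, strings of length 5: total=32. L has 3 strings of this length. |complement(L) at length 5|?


Alphabet: {0,1}
String length: 5
Total strings of length 5 = 2^5 = 32
Strings in L = 3
Complement = total - |L|
= 32 - 3
= 29

29


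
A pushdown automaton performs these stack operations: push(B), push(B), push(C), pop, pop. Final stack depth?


Tracing stack operations:
  push(B) -> stack = [B], depth=1
  push(B) -> stack = [B,B], depth=2
  push(C) -> stack = [B,B,C], depth=3
  pop -> removed C, stack = [B,B], depth=2
  pop -> removed B, stack = [B], depth=1
Final depth = 1

1


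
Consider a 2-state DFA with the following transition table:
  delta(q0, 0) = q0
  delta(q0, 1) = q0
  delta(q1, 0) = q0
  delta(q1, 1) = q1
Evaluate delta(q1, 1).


Looking up transition function:
delta(q1, 1) in the table
Row: q1, Column: 1
Result: q1

q1


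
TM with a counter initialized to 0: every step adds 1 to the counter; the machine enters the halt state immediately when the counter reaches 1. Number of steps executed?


Counter starts at 0. Counting sequence:
  Step 1: counter = 1
Counter reached 1 -> halt
Total steps = 1

1


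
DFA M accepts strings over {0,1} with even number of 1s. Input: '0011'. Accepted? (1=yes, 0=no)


DFA has 2 states: q_even (start, accept=yes) and q_odd
Processing string '0011' character by character:
  Position 0: read '0', 1-count=0 -> q_even (no change)
  Position 1: read '0', 1-count=0 -> q_even (no change)
  Position 2: read '1', 1-count=1 -> q_odd
  Position 3: read '1', 1-count=2 -> q_even
Final state: q_even, total 1s = 2 (even); the DFA requires an even count -> accept

1


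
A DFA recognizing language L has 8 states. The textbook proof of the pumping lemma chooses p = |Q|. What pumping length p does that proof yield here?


Pumping lemma for regular languages (standard proof):
Take p = |Q|, the number of DFA states.
Any string of length >= |Q| passes through |Q|+1 states while reading its first |Q| symbols,
so by pigeonhole some state repeats, giving the loop that can be pumped.
Here |Q| = 8
Therefore the proof uses p = 8

8


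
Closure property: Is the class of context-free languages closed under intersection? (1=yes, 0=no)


CFL closure properties:
  Closed under: union, concatenation, Kleene star
  NOT closed under: intersection, complement
Operation 'intersection' is in not-closed list -> No (not closed)

0


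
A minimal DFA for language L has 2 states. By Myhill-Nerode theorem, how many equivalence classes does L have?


Myhill-Nerode theorem:
Number of equivalence classes = number of states in minimal DFA
Minimal DFA states = 2
Therefore equivalence classes = 2

2


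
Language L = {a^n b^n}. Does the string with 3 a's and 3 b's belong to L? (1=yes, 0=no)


Language requires equal numbers of a's and b's
PDA pushes for each 'a', pops for each 'b'
Number of a's = 3
Number of b's = 3
3 == 3 -> Accept

1


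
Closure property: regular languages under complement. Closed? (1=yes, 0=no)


Regular languages are closed under:
- Union (DFA product construction)
- Intersection (DFA product construction)
- Complement (swap accept/reject states)
- Concatenation (NFA construction)
- Kleene star (NFA construction)
complement is in this list
Therefore: closed

1


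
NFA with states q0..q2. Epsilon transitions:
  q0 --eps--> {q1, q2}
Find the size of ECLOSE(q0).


Starting from q0
Initialize closure = {q0}
Follow epsilon from q0 -> add q1
Follow epsilon from q0 -> add q2
Final closure: {q0, q1, q2}
Size = 3

3


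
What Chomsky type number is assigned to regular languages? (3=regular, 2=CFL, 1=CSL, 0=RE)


Chomsky hierarchy levels:
  Type 3: Regular (DFA/NFA/regex)
  Type 2: Context-free (PDA)
  Type 1: Context-sensitive
  Type 0: Recursively enumerable (TM)
'regular' corresponds to Type 3

3


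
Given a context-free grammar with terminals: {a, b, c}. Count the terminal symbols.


Terminal symbols: a, b, c
Counting each: a (#1), b (#2), c (#3)
Total = 3

3


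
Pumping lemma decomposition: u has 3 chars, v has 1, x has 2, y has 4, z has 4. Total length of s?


|s| = |u| + |v| + |x| + |y| + |z|
= 3 + 1 + 2 + 4 + 4
= 4 + 2 + 8
= 6 + 8
= 14

14


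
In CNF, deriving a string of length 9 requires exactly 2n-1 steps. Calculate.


Chomsky Normal Form derivation:
String length n = 9
Each step either:
  - Splits a nonterminal into two (n-1 such steps)
  - Converts a nonterminal to terminal (n such steps)
Total = (n-1) + n = 2n - 1
= 2(9) - 1
= 18 - 1
= 17

17


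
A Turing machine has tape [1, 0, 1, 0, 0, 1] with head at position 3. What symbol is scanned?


Tape: [1, 0, 1, 0, 0, 1]
Positions: 0 1 2 3 4 5
Values:    1 0 1 0 0 1
Head at position 3
tape[3] = 0

0


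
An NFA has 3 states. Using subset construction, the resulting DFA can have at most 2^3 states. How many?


NFA has 3 states
Subset construction: each DFA state = subset of NFA states
Maximum subsets = 2^3
2^3 = 8

8


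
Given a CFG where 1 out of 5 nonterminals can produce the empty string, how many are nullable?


Nonterminals: {S, A, B, C, D}
A nonterminal is nullable if it can derive epsilon
Counting nullable nonterminals: 1
Total nullable = 1

1


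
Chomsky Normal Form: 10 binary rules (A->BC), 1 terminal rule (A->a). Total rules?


CNF allows two rule forms:
  A -> BC (binary): 10 rules
  A -> a (terminal): 1 rule
Total = 10 + 1 = 11

11


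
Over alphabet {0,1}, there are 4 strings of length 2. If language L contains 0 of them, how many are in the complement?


Alphabet: {0,1}
String length: 2
Total strings of length 2 = 2^2 = 4
Strings in L = 0
Complement = total - |L|
= 4 - 0
= 4

4


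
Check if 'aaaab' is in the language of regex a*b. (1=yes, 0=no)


Pattern: a*b
String: 'aaaab'
Pattern requires: zero or more 'a's followed by exactly one 'b'
Found 4 leading 'a's
Remaining: 'b'
Remaining is exactly 'b' -> match
Result: 1

1


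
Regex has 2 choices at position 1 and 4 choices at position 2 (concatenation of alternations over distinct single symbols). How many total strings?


First group: 2 alternatives
Second group: 4 alternatives
Concatenation: each choice from group 1 pairs with each from group 2
Total = 2 x 4 = 8

8


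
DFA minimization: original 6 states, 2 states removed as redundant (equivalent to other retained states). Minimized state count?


Original DFA: 6 states
Redundant states removed: 2
Minimized states = original - removed
= 6 - 2
= 4

4


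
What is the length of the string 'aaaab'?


String: 'aaaab'
Counting characters:
  'a' appears 4 time(s)
  'b' appears 1 time(s)
Total length = 4 + 1 = 5

5


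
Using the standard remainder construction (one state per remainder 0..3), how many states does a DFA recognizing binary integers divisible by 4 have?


Divisibility by 4 is tracked via the remainder mod 4: 0, 1, ..., 3
The construction assigns one state to each remainder
Number of remainders = 4

4


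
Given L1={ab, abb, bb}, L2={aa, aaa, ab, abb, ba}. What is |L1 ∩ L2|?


L1 = {ab, abb, bb}
L2 = {aa, aaa, ab, abb, ba}
Checking each string in L1 against L2:
  'ab': in L2? Yes
  'abb': in L2? Yes
  'bb': in L2? No
Intersection = {ab, abb}
|L1 ∩ L2| = 2

2


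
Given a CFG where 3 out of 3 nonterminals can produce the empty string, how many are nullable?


Nonterminals: {S, A, B}
A nonterminal is nullable if it can derive epsilon
Counting nullable nonterminals: 3
Total nullable = 3

3


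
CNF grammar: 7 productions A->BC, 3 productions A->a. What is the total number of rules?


CNF allows two rule forms:
  A -> BC (binary): 7 rules
  A -> a (terminal): 3 rules
Total = 7 + 3 = 10

10


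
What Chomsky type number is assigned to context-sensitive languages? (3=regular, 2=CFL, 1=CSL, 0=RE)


Chomsky hierarchy levels:
  Type 3: Regular (DFA/NFA/regex)
  Type 2: Context-free (PDA)
  Type 1: Context-sensitive
  Type 0: Recursively enumerable (TM)
'context-sensitive' corresponds to Type 1

1


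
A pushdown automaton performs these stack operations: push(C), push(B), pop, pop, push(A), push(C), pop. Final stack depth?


Tracing stack operations:
  push(C) -> stack = [C], depth=1
  push(B) -> stack = [C,B], depth=2
  pop -> removed B, stack = [C], depth=1
  pop -> removed C, stack = [], depth=0
  push(A) -> stack = [A], depth=1
  push(C) -> stack = [A,C], depth=2
  pop -> removed C, stack = [A], depth=1
Final depth = 1

1


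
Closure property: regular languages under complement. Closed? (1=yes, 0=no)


Regular languages are closed under:
- Union (DFA product construction)
- Intersection (DFA product construction)
- Complement (swap accept/reject states)
- Concatenation (NFA construction)
- Kleene star (NFA construction)
complement is in this list
Therefore: closed

1


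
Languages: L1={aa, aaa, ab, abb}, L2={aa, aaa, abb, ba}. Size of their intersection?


L1 = {aa, aaa, ab, abb}
L2 = {aa, aaa, abb, ba}
Checking each string in L1 against L2:
  'aa': in L2? Yes
  'aaa': in L2? Yes
  'ab': in L2? No
  'abb': in L2? Yes
Intersection = {aa, aaa, abb}
|L1 ∩ L2| = 3

3


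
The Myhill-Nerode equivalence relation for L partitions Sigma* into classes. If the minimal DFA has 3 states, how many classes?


Myhill-Nerode theorem:
Number of equivalence classes = number of states in minimal DFA
Minimal DFA states = 3
Therefore equivalence classes = 3

3


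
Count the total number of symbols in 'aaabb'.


String: 'aaabb'
Counting characters:
  'a' appears 3 time(s)
  'b' appears 2 time(s)
Total length = 3 + 2 = 5

5


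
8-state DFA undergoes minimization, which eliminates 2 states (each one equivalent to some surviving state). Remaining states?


Original DFA: 8 states
Redundant states removed: 2
Minimized states = original - removed
= 8 - 2
= 6

6


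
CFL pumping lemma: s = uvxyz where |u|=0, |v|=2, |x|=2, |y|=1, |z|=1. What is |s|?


|s| = |u| + |v| + |x| + |y| + |z|
= 0 + 2 + 2 + 1 + 1
= 2 + 2 + 2
= 4 + 2
= 6

6


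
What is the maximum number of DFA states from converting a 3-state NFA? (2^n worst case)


NFA has 3 states
Subset construction: each DFA state = subset of NFA states
Maximum subsets = 2^3
2^3 = 8

8


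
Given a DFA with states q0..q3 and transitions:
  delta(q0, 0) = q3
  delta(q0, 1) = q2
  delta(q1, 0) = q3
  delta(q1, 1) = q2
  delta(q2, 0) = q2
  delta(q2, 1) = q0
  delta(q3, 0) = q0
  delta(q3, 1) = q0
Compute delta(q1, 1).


Looking up transition function:
delta(q1, 1) in the table
Row: q1, Column: 1
Result: q2

q2


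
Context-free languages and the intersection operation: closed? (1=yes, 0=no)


CFL closure properties:
  Closed under: union, concatenation, Kleene star
  NOT closed under: intersection, complement
Operation 'intersection' is in not-closed list -> No (not closed)

0


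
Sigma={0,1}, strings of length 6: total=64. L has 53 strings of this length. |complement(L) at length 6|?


Alphabet: {0,1}
String length: 6
Total strings of length 6 = 2^6 = 64
Strings in L = 53
Complement = total - |L|
= 64 - 53
= 11

11


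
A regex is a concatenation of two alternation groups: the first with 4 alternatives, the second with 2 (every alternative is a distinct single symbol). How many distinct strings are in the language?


First group: 4 alternatives
Second group: 2 alternatives
Concatenation: each choice from group 1 pairs with each from group 2
Total = 4 x 2 = 8

8


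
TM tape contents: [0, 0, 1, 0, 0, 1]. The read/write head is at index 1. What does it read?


Tape: [0, 0, 1, 0, 0, 1]
Positions: 0 1 2 3 4 5
Values:    0 0 1 0 0 1
Head at position 1
tape[1] = 0

0


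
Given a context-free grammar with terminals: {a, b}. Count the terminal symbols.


Terminal symbols: a, b
Counting each: a (#1), b (#2)
Total = 2

2


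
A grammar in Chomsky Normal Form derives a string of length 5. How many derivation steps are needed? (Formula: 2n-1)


Chomsky Normal Form derivation:
String length n = 5
Each step either:
  - Splits a nonterminal into two (n-1 such steps)
  - Converts a nonterminal to terminal (n such steps)
Total = (n-1) + n = 2n - 1
= 2(5) - 1
= 10 - 1
= 9

9


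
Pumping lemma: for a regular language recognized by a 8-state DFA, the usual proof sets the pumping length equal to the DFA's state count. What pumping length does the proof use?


Pumping lemma for regular languages (standard proof):
Take p = |Q|, the number of DFA states.
Any string of length >= |Q| passes through |Q|+1 states while reading its first |Q| symbols,
so by pigeonhole some state repeats, giving the loop that can be pumped.
Here |Q| = 8
Therefore the proof uses p = 8

8


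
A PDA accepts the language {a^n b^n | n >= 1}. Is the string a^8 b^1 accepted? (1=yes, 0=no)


Language requires equal numbers of a's and b's
PDA pushes for each 'a', pops for each 'b'
Number of a's = 8
Number of b's = 1
8 != 1 -> Reject

0


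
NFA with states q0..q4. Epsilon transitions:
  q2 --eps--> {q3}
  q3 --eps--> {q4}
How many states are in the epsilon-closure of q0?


Starting from q0
Initialize closure = {q0}
q0 has no outgoing epsilon transitions -> nothing to add
Final closure: {q0}
Size = 1

1


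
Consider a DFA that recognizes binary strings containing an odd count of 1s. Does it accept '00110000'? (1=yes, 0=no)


DFA has 2 states: q_even (start, accept=no) and q_odd
Processing string '00110000' character by character:
  Position 0: read '0', 1-count=0 -> q_even (no change)
  Position 1: read '0', 1-count=0 -> q_even (no change)
  Position 2: read '1', 1-count=1 -> q_odd
  Position 3: read '1', 1-count=2 -> q_even
  Position 4: read '0', 1-count=2 -> q_even (no change)
  Position 5: read '0', 1-count=2 -> q_even (no change)
  Position 6: read '0', 1-count=2 -> q_even (no change)
  Position 7: read '0', 1-count=2 -> q_even (no change)
Final state: q_even, total 1s = 2 (even); the DFA requires an odd count -> reject

0


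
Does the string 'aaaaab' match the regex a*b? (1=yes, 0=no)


Pattern: a*b
String: 'aaaaab'
Pattern requires: zero or more 'a's followed by exactly one 'b'
Found 5 leading 'a's
Remaining: 'b'
Remaining is exactly 'b' -> match
Result: 1

1


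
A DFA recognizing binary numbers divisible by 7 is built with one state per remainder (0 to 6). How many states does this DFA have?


Divisibility by 7 is tracked via the remainder mod 7: 0, 1, ..., 6
The construction assigns one state to each remainder
Number of remainders = 7

7


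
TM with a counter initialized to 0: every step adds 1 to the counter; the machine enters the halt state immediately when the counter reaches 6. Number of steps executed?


Counter starts at 0. Counting sequence:
  Step 1: counter = 1
  Step 2: counter = 2
  Step 3: counter = 3
  Step 4: counter = 4
  Step 5: counter = 5
  Step 6: counter = 6
Counter reached 6 -> halt
Total steps = 6

6


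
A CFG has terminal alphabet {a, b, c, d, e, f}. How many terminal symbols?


Terminal symbols: a, b, c, d, e, f
Counting each: a (#1), b (#2), c (#3), d (#4), e (#5), f (#6)
Total = 6

6


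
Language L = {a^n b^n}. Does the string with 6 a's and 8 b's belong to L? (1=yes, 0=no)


Language requires equal numbers of a's and b's
PDA pushes for each 'a', pops for each 'b'
Number of a's = 6
Number of b's = 8
6 != 8 -> Reject

0


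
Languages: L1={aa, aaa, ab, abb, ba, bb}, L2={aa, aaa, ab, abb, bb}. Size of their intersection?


L1 = {aa, aaa, ab, abb, ba, bb}
L2 = {aa, aaa, ab, abb, bb}
Checking each string in L1 against L2:
  'aa': in L2? Yes
  'aaa': in L2? Yes
  'ab': in L2? Yes
  'abb': in L2? Yes
  'ba': in L2? No
  'bb': in L2? Yes
Intersection = {aa, aaa, ab, abb, bb}
|L1 ∩ L2| = 5

5


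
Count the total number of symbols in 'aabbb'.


String: 'aabbb'
Counting characters:
  'a' appears 2 time(s)
  'b' appears 3 time(s)
Total length = 2 + 3 = 5

5


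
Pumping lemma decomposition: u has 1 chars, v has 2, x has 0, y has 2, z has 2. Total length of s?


|s| = |u| + |v| + |x| + |y| + |z|
= 1 + 2 + 0 + 2 + 2
= 3 + 0 + 4
= 3 + 4
= 7

7


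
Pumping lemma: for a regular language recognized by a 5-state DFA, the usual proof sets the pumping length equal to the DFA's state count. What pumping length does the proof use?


Pumping lemma for regular languages (standard proof):
Take p = |Q|, the number of DFA states.
Any string of length >= |Q| passes through |Q|+1 states while reading its first |Q| symbols,
so by pigeonhole some state repeats, giving the loop that can be pumped.
Here |Q| = 5
Therefore the proof uses p = 5

5


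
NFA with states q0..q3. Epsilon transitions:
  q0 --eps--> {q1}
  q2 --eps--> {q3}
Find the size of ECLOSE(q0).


Starting from q0
Initialize closure = {q0}
Follow epsilon from q0 -> add q1
Final closure: {q0, q1}
Size = 2

2


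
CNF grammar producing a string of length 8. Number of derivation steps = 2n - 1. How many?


Chomsky Normal Form derivation:
String length n = 8
Each step either:
  - Splits a nonterminal into two (n-1 such steps)
  - Converts a nonterminal to terminal (n such steps)
Total = (n-1) + n = 2n - 1
= 2(8) - 1
= 16 - 1
= 15

15


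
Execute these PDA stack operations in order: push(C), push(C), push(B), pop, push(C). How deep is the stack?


Tracing stack operations:
  push(C) -> stack = [C], depth=1
  push(C) -> stack = [C,C], depth=2
  push(B) -> stack = [C,C,B], depth=3
  pop -> removed B, stack = [C,C], depth=2
  push(C) -> stack = [C,C,C], depth=3
Final depth = 3

3


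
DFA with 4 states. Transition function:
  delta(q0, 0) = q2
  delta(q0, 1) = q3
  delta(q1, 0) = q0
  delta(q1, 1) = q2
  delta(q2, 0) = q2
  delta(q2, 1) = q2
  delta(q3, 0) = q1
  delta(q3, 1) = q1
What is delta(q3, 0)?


Looking up transition function:
delta(q3, 0) in the table
Row: q3, Column: 0
Result: q1

q1
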